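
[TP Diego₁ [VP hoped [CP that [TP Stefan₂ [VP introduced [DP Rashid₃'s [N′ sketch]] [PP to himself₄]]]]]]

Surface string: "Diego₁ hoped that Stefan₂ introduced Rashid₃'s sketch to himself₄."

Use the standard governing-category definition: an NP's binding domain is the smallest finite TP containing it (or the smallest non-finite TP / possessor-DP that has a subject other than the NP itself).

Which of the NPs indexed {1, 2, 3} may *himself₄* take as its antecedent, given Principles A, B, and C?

*himself* is an anaphor, so Principle A applies: it must be bound in its binding domain.
Binding domain of *himself₄*: the embedded TP, whose subject is Stefan₂.
*Diego₁* c-commands the anaphor but is outside its binding domain → cannot satisfy Principle A.
*Stefan₂* c-commands the anaphor within its binding domain → licit binder.
*Rashid₃* does not c-command the anaphor → cannot bind it.

{2}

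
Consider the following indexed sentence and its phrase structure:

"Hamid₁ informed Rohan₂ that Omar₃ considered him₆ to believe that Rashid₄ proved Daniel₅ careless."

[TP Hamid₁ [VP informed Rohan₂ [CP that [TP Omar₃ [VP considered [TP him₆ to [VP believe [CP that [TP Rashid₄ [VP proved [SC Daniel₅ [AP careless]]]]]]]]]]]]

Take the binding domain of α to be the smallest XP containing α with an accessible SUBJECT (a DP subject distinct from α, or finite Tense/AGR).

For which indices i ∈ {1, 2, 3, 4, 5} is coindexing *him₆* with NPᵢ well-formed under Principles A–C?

{1, 2}

*him* is a pronoun, so Principle B applies: it must be free in its binding domain.
Binding domain of *him₆*: the embedded TP, whose subject is Omar₃.
*Hamid₁* c-commands the pronoun but from outside its binding domain, and is not c-commanded by it → coindexation permitted.
*Rohan₂* c-commands the pronoun but from outside its binding domain, and is not c-commanded by it → coindexation permitted.
*Omar₃* c-commands the pronoun within its binding domain → coindexation would violate Principle B.
*Rashid₄*: the pronoun c-commands this R-expression → coindexation would violate Principle C on *Rashid₄*.
*Daniel₅*: the pronoun c-commands this R-expression → coindexation would violate Principle C on *Daniel₅*.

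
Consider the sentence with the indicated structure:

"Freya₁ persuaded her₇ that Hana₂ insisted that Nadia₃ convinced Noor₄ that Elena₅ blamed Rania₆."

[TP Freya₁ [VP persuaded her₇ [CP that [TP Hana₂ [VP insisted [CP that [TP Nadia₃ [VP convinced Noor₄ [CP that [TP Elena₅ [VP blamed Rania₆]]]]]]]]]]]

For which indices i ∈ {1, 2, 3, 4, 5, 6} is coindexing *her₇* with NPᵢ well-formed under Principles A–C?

*her* is a pronoun, so Principle B applies: it must be free in its binding domain.
Binding domain of *her₇*: the matrix TP, whose subject is Freya₁.
*Freya₁* c-commands the pronoun within its binding domain → coindexation would violate Principle B.
*Hana₂*: the pronoun c-commands this R-expression → coindexation would violate Principle C on *Hana₂*.
*Nadia₃*: the pronoun c-commands this R-expression → coindexation would violate Principle C on *Nadia₃*.
*Noor₄*: the pronoun c-commands this R-expression → coindexation would violate Principle C on *Noor₄*.
*Elena₅*: the pronoun c-commands this R-expression → coindexation would violate Principle C on *Elena₅*.
*Rania₆*: the pronoun c-commands this R-expression → coindexation would violate Principle C on *Rania₆*.

none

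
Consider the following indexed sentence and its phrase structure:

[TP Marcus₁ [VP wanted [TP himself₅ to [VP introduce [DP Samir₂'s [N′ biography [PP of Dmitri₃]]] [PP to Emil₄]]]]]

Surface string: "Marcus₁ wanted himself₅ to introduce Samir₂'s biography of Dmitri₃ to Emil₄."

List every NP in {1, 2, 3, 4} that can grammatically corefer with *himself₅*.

{1}

*himself* is an anaphor, so Principle A applies: it must be bound in its binding domain.
Binding domain of *himself₅*: the matrix TP, whose subject is Marcus₁.
*Marcus₁* c-commands the anaphor within its binding domain → licit binder.
*Samir₂* does not c-command the anaphor → cannot bind it.
*Dmitri₃* does not c-command the anaphor → cannot bind it.
*Emil₄* does not c-command the anaphor → cannot bind it.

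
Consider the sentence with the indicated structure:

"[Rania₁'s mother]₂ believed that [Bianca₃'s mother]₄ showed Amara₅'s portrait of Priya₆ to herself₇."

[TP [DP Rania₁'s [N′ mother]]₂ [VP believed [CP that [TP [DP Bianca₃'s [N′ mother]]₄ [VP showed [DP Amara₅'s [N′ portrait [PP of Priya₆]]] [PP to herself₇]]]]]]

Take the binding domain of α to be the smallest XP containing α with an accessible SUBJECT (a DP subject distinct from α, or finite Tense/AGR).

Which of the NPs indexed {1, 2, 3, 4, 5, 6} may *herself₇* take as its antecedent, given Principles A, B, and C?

{4}

*herself* is an anaphor, so Principle A applies: it must be bound in its binding domain.
Binding domain of *herself₇*: the embedded TP, whose subject is [Bianca₃'s mother]₄.
*Rania₁* does not c-command the anaphor → cannot bind it.
*[Rania₁'s mother]₂* c-commands the anaphor but is outside its binding domain → cannot satisfy Principle A.
*Bianca₃* does not c-command the anaphor → cannot bind it.
*[Bianca₃'s mother]₄* c-commands the anaphor within its binding domain → licit binder.
*Amara₅* does not c-command the anaphor → cannot bind it.
*Priya₆* does not c-command the anaphor → cannot bind it.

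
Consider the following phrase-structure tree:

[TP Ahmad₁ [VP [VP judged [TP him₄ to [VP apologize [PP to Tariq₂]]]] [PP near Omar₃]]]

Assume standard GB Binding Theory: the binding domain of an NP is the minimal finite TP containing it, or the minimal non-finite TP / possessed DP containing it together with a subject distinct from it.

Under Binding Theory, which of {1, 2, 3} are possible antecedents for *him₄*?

{3}

*him* is a pronoun, so Principle B applies: it must be free in its binding domain.
Binding domain of *him₄*: the matrix TP, whose subject is Ahmad₁.
*Ahmad₁* c-commands the pronoun within its binding domain → coindexation would violate Principle B.
*Tariq₂*: the pronoun c-commands this R-expression → coindexation would violate Principle C on *Tariq₂*.
*Omar₃* and the pronoun do not c-command one another → neither Principle B nor Principle C is at stake; coindexation permitted.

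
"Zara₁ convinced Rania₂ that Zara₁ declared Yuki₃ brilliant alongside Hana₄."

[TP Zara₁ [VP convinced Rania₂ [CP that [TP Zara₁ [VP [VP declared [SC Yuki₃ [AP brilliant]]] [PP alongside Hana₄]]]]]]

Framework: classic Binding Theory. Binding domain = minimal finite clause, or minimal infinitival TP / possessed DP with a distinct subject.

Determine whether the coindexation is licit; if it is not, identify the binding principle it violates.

The two coindexed NPs are *Zara₁* (the lower occurrence) and *Zara₁* (the higher occurrence).
*Zara₁* (the lower occurrence) is an R-expression. Principle C requires it to be free everywhere.
*Zara₁* (the higher occurrence) c-commands it and carries the same index.
The R-expression is bound → Principle C violation.

Principle C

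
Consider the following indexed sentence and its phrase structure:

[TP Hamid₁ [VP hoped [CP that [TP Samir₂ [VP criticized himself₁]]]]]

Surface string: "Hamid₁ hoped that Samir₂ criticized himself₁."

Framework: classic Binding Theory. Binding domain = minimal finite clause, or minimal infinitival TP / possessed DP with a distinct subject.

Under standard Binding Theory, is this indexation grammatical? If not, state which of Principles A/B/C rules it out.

The two coindexed NPs are *Hamid₁* and *himself₁*.
*himself₁* is an anaphor. Principle A requires it to be bound within its binding domain — the embedded TP, whose subject is Samir₂.
Within that domain it is c-commanded by *Samir₂*, which does not share its index.
*Hamid₁* does c-command the anaphor, but from outside its binding domain.
The anaphor is unbound in its domain → Principle A violation.

Principle A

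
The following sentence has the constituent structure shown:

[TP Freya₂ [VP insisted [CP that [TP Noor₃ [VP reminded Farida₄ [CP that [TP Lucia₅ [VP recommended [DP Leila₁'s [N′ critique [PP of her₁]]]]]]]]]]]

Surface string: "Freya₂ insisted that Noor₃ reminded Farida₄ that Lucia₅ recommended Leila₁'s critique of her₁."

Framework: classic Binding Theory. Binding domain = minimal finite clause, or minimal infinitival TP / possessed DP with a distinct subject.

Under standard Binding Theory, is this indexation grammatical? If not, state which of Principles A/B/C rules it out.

The two coindexed NPs are *Leila₁* and *her₁*.
*her₁* is a pronoun. Its binding domain is the possessed DP, whose subject is Leila₁.
*Leila₁* c-commands it within that domain and carries the same index.
The pronoun is locally bound → Principle B violation.

Principle B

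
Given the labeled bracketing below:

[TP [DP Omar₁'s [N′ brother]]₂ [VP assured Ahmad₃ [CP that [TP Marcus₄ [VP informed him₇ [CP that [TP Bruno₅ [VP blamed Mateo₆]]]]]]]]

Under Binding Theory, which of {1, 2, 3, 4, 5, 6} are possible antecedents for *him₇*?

{1, 2, 3}

*him* is a pronoun, so Principle B applies: it must be free in its binding domain.
Binding domain of *him₇*: the embedded TP, whose subject is Marcus₄.
*Omar₁* and the pronoun do not c-command one another → neither Principle B nor Principle C is at stake; coindexation permitted.
*[Omar₁'s brother]₂* c-commands the pronoun but from outside its binding domain, and is not c-commanded by it → coindexation permitted.
*Ahmad₃* c-commands the pronoun but from outside its binding domain, and is not c-commanded by it → coindexation permitted.
*Marcus₄* c-commands the pronoun within its binding domain → coindexation would violate Principle B.
*Bruno₅*: the pronoun c-commands this R-expression → coindexation would violate Principle C on *Bruno₅*.
*Mateo₆*: the pronoun c-commands this R-expression → coindexation would violate Principle C on *Mateo₆*.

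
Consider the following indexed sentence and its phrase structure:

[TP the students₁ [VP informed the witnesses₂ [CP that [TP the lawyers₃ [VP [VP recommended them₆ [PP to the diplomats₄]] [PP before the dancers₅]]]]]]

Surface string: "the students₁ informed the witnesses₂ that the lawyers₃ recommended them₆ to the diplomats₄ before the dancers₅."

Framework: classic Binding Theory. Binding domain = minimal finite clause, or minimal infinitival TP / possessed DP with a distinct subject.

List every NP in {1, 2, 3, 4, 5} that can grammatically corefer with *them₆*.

{1, 2, 5}

*them* is a pronoun, so Principle B applies: it must be free in its binding domain.
Binding domain of *them₆*: the embedded TP, whose subject is the lawyers₃.
*the students₁* c-commands the pronoun but from outside its binding domain, and is not c-commanded by it → coindexation permitted.
*the witnesses₂* c-commands the pronoun but from outside its binding domain, and is not c-commanded by it → coindexation permitted.
*the lawyers₃* c-commands the pronoun within its binding domain → coindexation would violate Principle B.
*the diplomats₄*: the pronoun c-commands this R-expression → coindexation would violate Principle C on *the diplomats₄*.
*the dancers₅* and the pronoun do not c-command one another → neither Principle B nor Principle C is at stake; coindexation permitted.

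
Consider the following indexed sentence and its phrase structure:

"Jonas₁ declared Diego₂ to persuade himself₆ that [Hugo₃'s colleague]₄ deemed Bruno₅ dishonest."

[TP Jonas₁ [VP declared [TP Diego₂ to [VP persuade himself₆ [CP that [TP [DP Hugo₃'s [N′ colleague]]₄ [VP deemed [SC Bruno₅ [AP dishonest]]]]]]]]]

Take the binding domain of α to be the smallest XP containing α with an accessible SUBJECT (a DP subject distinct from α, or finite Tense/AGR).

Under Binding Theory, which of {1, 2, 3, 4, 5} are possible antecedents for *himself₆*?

{2}

*himself* is an anaphor, so Principle A applies: it must be bound in its binding domain.
Binding domain of *himself₆*: the embedded TP, whose subject is Diego₂.
*Jonas₁* c-commands the anaphor but is outside its binding domain → cannot satisfy Principle A.
*Diego₂* c-commands the anaphor within its binding domain → licit binder.
*Hugo₃* does not c-command the anaphor → cannot bind it.
*[Hugo₃'s colleague]₄* does not c-command the anaphor → cannot bind it.
*Bruno₅* does not c-command the anaphor → cannot bind it.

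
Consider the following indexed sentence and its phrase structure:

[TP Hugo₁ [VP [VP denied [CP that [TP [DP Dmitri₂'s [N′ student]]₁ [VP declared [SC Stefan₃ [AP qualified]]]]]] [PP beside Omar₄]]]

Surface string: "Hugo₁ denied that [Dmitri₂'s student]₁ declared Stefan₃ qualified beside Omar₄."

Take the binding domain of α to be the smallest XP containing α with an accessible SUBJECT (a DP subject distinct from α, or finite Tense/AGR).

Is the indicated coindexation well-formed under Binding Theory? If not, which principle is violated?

Principle C

The two coindexed NPs are *[Dmitri₂'s student]₁* and *Hugo₁*.
*[Dmitri₂'s student]₁* is an R-expression. Principle C requires it to be free everywhere.
*Hugo₁* c-commands it and carries the same index.
The R-expression is bound → Principle C violation.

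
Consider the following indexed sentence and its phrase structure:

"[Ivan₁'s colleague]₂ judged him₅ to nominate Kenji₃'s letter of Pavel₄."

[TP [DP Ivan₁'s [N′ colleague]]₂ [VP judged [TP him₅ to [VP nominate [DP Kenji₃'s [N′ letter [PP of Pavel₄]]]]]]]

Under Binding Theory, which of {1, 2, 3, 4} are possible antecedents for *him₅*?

*him* is a pronoun, so Principle B applies: it must be free in its binding domain.
Binding domain of *him₅*: the matrix TP, whose subject is [Ivan₁'s colleague]₂.
*Ivan₁* and the pronoun do not c-command one another → neither Principle B nor Principle C is at stake; coindexation permitted.
*[Ivan₁'s colleague]₂* c-commands the pronoun within its binding domain → coindexation would violate Principle B.
*Kenji₃*: the pronoun c-commands this R-expression → coindexation would violate Principle C on *Kenji₃*.
*Pavel₄*: the pronoun c-commands this R-expression → coindexation would violate Principle C on *Pavel₄*.

{1}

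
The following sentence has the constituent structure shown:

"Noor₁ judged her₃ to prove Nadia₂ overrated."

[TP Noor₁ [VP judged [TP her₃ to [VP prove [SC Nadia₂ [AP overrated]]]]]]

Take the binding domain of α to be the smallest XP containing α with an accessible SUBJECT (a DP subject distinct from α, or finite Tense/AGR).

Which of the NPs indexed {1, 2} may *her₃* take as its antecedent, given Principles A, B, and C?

*her* is a pronoun, so Principle B applies: it must be free in its binding domain.
Binding domain of *her₃*: the matrix TP, whose subject is Noor₁.
*Noor₁* c-commands the pronoun within its binding domain → coindexation would violate Principle B.
*Nadia₂*: the pronoun c-commands this R-expression → coindexation would violate Principle C on *Nadia₂*.

none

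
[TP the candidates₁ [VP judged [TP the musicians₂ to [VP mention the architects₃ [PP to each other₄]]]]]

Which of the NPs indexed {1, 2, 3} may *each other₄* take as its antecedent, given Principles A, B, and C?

*each other* is an anaphor, so Principle A applies: it must be bound in its binding domain.
Binding domain of *each other₄*: the embedded TP, whose subject is the musicians₂.
*the candidates₁* c-commands the anaphor but is outside its binding domain → cannot satisfy Principle A.
*the musicians₂* c-commands the anaphor within its binding domain → licit binder.
*the architects₃* c-commands the anaphor within its binding domain → licit binder.

{2, 3}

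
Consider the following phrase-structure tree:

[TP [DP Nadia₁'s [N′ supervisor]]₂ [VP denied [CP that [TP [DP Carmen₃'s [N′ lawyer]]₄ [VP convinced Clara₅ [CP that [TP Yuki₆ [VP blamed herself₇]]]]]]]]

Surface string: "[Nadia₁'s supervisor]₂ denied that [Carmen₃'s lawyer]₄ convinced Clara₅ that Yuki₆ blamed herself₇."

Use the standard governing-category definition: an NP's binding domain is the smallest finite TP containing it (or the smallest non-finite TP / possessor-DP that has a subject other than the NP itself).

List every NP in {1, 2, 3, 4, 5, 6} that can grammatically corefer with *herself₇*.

{6}

*herself* is an anaphor, so Principle A applies: it must be bound in its binding domain.
Binding domain of *herself₇*: the embedded TP, whose subject is Yuki₆.
*Nadia₁* does not c-command the anaphor → cannot bind it.
*[Nadia₁'s supervisor]₂* c-commands the anaphor but is outside its binding domain → cannot satisfy Principle A.
*Carmen₃* does not c-command the anaphor → cannot bind it.
*[Carmen₃'s lawyer]₄* c-commands the anaphor but is outside its binding domain → cannot satisfy Principle A.
*Clara₅* c-commands the anaphor but is outside its binding domain → cannot satisfy Principle A.
*Yuki₆* c-commands the anaphor within its binding domain → licit binder.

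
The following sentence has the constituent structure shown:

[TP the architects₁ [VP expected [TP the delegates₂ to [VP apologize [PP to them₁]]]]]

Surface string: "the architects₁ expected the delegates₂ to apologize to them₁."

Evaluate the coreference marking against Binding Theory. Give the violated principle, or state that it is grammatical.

grammatical

The two coindexed NPs are *the architects₁* and *them₁*.
*them₁* is a pronoun; its binding domain is the embedded TP, whose subject is the delegates₂. Within that domain it is c-commanded only by *the delegates₂*, which carries a different index — the pronoun is free locally, so Principle B holds.
*the architects₁* is an R-expression; *them₁* does not c-command it, and no other NP shares its index, so Principle C is satisfied.
All principles are respected.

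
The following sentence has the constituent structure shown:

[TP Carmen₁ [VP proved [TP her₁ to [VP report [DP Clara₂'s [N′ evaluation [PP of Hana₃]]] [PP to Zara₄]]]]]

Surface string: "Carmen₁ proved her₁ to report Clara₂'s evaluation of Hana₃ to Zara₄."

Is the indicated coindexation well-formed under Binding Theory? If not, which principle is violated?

The two coindexed NPs are *Carmen₁* and *her₁*.
*her₁* is a pronoun. Its binding domain is the matrix TP, whose subject is Carmen₁.
*Carmen₁* c-commands it within that domain and carries the same index.
The pronoun is locally bound → Principle B violation.

Principle B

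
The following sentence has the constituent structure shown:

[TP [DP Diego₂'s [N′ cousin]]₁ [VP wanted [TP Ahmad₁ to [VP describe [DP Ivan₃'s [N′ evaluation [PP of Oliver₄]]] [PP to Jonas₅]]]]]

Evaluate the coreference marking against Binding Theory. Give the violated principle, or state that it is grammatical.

Principle C

The two coindexed NPs are *[Diego₂'s cousin]₁* and *Ahmad₁*.
*Ahmad₁* is an R-expression. Principle C requires it to be free everywhere.
*[Diego₂'s cousin]₁* c-commands it and carries the same index.
The R-expression is bound → Principle C violation.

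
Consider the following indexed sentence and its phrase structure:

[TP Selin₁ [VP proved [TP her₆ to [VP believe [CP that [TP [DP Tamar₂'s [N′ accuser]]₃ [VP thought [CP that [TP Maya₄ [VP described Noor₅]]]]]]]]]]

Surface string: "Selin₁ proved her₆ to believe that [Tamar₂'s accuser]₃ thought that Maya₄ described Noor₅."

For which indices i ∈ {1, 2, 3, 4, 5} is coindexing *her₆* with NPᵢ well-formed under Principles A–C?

none

*her* is a pronoun, so Principle B applies: it must be free in its binding domain.
Binding domain of *her₆*: the matrix TP, whose subject is Selin₁.
*Selin₁* c-commands the pronoun within its binding domain → coindexation would violate Principle B.
*Tamar₂*: the pronoun c-commands this R-expression → coindexation would violate Principle C on *Tamar₂*.
*[Tamar₂'s accuser]₃*: the pronoun c-commands this R-expression → coindexation would violate Principle C on *[Tamar₂'s accuser]₃*.
*Maya₄*: the pronoun c-commands this R-expression → coindexation would violate Principle C on *Maya₄*.
*Noor₅*: the pronoun c-commands this R-expression → coindexation would violate Principle C on *Noor₅*.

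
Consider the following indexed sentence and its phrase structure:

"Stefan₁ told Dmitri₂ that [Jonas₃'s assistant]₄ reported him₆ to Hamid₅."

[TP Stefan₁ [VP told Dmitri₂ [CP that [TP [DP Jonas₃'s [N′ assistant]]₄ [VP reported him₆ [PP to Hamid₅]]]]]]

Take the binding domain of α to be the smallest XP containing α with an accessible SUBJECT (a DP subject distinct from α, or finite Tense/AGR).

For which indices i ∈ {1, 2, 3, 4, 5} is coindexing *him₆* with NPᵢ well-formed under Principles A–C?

*him* is a pronoun, so Principle B applies: it must be free in its binding domain.
Binding domain of *him₆*: the embedded TP, whose subject is [Jonas₃'s assistant]₄.
*Stefan₁* c-commands the pronoun but from outside its binding domain, and is not c-commanded by it → coindexation permitted.
*Dmitri₂* c-commands the pronoun but from outside its binding domain, and is not c-commanded by it → coindexation permitted.
*Jonas₃* and the pronoun do not c-command one another → neither Principle B nor Principle C is at stake; coindexation permitted.
*[Jonas₃'s assistant]₄* c-commands the pronoun within its binding domain → coindexation would violate Principle B.
*Hamid₅*: the pronoun c-commands this R-expression → coindexation would violate Principle C on *Hamid₅*.

{1, 2, 3}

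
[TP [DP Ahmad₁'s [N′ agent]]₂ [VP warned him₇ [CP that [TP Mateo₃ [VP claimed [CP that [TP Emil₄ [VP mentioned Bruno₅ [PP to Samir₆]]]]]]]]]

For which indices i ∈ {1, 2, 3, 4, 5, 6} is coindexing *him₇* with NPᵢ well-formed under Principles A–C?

{1}

*him* is a pronoun, so Principle B applies: it must be free in its binding domain.
Binding domain of *him₇*: the matrix TP, whose subject is [Ahmad₁'s agent]₂.
*Ahmad₁* and the pronoun do not c-command one another → neither Principle B nor Principle C is at stake; coindexation permitted.
*[Ahmad₁'s agent]₂* c-commands the pronoun within its binding domain → coindexation would violate Principle B.
*Mateo₃*: the pronoun c-commands this R-expression → coindexation would violate Principle C on *Mateo₃*.
*Emil₄*: the pronoun c-commands this R-expression → coindexation would violate Principle C on *Emil₄*.
*Bruno₅*: the pronoun c-commands this R-expression → coindexation would violate Principle C on *Bruno₅*.
*Samir₆*: the pronoun c-commands this R-expression → coindexation would violate Principle C on *Samir₆*.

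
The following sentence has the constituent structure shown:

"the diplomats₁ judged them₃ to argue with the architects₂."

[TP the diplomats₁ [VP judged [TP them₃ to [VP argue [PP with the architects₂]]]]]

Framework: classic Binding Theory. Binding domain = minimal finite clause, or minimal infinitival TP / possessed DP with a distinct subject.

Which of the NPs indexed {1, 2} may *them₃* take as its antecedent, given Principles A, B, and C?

none

*them* is a pronoun, so Principle B applies: it must be free in its binding domain.
Binding domain of *them₃*: the matrix TP, whose subject is the diplomats₁.
*the diplomats₁* c-commands the pronoun within its binding domain → coindexation would violate Principle B.
*the architects₂*: the pronoun c-commands this R-expression → coindexation would violate Principle C on *the architects₂*.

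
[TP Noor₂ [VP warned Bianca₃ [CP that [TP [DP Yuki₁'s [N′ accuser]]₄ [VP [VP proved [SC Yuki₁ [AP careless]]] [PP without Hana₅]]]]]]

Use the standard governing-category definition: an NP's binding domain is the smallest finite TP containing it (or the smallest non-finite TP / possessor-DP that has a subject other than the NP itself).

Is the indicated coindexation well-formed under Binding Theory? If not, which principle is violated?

The two coindexed NPs are *Yuki₁* and *Yuki₁*.
*Yuki₁* is an R-expression; no coindexed NP c-commands it, so Principle C holds.
*Yuki₁* is an R-expression; *Yuki₁* does not c-command it, and no other NP shares its index, so Principle C is satisfied.
All principles are respected.

grammatical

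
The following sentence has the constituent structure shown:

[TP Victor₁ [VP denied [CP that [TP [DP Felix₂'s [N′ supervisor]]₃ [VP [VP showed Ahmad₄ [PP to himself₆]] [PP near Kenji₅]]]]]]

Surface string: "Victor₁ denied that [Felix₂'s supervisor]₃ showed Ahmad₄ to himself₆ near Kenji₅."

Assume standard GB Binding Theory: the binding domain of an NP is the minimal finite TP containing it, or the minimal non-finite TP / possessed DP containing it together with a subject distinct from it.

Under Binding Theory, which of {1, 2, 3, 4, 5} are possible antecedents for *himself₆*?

{3, 4}

*himself* is an anaphor, so Principle A applies: it must be bound in its binding domain.
Binding domain of *himself₆*: the embedded TP, whose subject is [Felix₂'s supervisor]₃.
*Victor₁* c-commands the anaphor but is outside its binding domain → cannot satisfy Principle A.
*Felix₂* does not c-command the anaphor → cannot bind it.
*[Felix₂'s supervisor]₃* c-commands the anaphor within its binding domain → licit binder.
*Ahmad₄* c-commands the anaphor within its binding domain → licit binder.
*Kenji₅* does not c-command the anaphor → cannot bind it.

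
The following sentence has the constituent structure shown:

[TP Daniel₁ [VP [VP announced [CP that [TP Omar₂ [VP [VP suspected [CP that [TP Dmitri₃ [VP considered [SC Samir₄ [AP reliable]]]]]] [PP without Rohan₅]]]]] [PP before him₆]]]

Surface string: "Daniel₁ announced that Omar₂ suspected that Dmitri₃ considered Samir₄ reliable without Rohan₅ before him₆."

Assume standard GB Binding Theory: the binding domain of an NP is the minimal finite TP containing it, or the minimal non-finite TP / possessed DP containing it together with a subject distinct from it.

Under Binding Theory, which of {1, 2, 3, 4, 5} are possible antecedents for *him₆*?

*him* is a pronoun, so Principle B applies: it must be free in its binding domain.
Binding domain of *him₆*: the matrix TP, whose subject is Daniel₁.
*Daniel₁* c-commands the pronoun within its binding domain → coindexation would violate Principle B.
*Omar₂* and the pronoun do not c-command one another → neither Principle B nor Principle C is at stake; coindexation permitted.
*Dmitri₃* and the pronoun do not c-command one another → neither Principle B nor Principle C is at stake; coindexation permitted.
*Samir₄* and the pronoun do not c-command one another → neither Principle B nor Principle C is at stake; coindexation permitted.
*Rohan₅* and the pronoun do not c-command one another → neither Principle B nor Principle C is at stake; coindexation permitted.

{2, 3, 4, 5}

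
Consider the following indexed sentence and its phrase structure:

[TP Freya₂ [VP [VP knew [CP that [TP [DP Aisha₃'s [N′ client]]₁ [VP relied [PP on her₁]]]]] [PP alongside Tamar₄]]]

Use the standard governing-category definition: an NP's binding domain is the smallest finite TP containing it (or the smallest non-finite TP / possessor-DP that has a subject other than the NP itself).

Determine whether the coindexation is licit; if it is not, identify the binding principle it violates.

Principle B

The two coindexed NPs are *[Aisha₃'s client]₁* and *her₁*.
*her₁* is a pronoun. Its binding domain is the embedded TP, whose subject is [Aisha₃'s client]₁.
*[Aisha₃'s client]₁* c-commands it within that domain and carries the same index.
The pronoun is locally bound → Principle B violation.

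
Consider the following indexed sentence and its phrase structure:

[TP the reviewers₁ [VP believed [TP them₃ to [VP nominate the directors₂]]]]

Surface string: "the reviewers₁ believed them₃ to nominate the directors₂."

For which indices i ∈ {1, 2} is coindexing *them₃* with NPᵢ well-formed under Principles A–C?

none

*them* is a pronoun, so Principle B applies: it must be free in its binding domain.
Binding domain of *them₃*: the matrix TP, whose subject is the reviewers₁.
*the reviewers₁* c-commands the pronoun within its binding domain → coindexation would violate Principle B.
*the directors₂*: the pronoun c-commands this R-expression → coindexation would violate Principle C on *the directors₂*.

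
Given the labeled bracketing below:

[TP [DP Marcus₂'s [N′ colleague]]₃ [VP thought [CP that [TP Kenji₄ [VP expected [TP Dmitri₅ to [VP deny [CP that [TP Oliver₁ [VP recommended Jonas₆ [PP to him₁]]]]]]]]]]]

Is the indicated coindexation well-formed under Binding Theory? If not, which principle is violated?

Principle B

The two coindexed NPs are *Oliver₁* and *him₁*.
*him₁* is a pronoun. Its binding domain is the embedded TP, whose subject is Oliver₁.
*Oliver₁* c-commands it within that domain and carries the same index.
The pronoun is locally bound → Principle B violation.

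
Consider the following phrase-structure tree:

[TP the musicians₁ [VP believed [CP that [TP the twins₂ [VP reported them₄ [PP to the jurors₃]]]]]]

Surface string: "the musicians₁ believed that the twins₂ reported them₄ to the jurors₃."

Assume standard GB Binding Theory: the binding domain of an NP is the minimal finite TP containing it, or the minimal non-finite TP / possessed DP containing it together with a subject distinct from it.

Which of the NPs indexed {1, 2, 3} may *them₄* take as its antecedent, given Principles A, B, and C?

{1}

*them* is a pronoun, so Principle B applies: it must be free in its binding domain.
Binding domain of *them₄*: the embedded TP, whose subject is the twins₂.
*the musicians₁* c-commands the pronoun but from outside its binding domain, and is not c-commanded by it → coindexation permitted.
*the twins₂* c-commands the pronoun within its binding domain → coindexation would violate Principle B.
*the jurors₃*: the pronoun c-commands this R-expression → coindexation would violate Principle C on *the jurors₃*.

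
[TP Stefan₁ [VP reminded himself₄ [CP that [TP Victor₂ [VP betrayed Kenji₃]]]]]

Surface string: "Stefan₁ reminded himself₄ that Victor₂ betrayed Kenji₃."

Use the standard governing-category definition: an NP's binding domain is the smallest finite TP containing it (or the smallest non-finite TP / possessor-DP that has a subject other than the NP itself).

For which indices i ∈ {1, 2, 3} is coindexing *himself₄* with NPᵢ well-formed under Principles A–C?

{1}

*himself* is an anaphor, so Principle A applies: it must be bound in its binding domain.
Binding domain of *himself₄*: the matrix TP, whose subject is Stefan₁.
*Stefan₁* c-commands the anaphor within its binding domain → licit binder.
*Victor₂* does not c-command the anaphor → cannot bind it.
*Kenji₃* does not c-command the anaphor → cannot bind it.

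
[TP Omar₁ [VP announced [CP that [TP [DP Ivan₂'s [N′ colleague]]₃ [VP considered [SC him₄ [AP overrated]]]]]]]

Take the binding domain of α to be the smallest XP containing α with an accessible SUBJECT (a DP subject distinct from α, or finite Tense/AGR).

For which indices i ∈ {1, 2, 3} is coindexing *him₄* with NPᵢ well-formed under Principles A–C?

*him* is a pronoun, so Principle B applies: it must be free in its binding domain.
Binding domain of *him₄*: the embedded TP, whose subject is [Ivan₂'s colleague]₃.
*Omar₁* c-commands the pronoun but from outside its binding domain, and is not c-commanded by it → coindexation permitted.
*Ivan₂* and the pronoun do not c-command one another → neither Principle B nor Principle C is at stake; coindexation permitted.
*[Ivan₂'s colleague]₃* c-commands the pronoun within its binding domain → coindexation would violate Principle B.

{1, 2}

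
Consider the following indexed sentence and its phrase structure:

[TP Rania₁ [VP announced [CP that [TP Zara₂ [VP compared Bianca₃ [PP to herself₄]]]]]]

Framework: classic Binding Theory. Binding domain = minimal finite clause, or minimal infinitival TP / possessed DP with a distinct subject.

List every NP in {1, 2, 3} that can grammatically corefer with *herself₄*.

{2, 3}

*herself* is an anaphor, so Principle A applies: it must be bound in its binding domain.
Binding domain of *herself₄*: the embedded TP, whose subject is Zara₂.
*Rania₁* c-commands the anaphor but is outside its binding domain → cannot satisfy Principle A.
*Zara₂* c-commands the anaphor within its binding domain → licit binder.
*Bianca₃* c-commands the anaphor within its binding domain → licit binder.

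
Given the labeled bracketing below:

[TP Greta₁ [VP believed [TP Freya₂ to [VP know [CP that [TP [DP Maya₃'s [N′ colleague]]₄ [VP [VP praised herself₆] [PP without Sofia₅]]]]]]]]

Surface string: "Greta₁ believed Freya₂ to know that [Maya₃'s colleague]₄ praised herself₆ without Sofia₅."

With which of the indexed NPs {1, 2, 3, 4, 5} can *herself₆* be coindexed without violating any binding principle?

{4}

*herself* is an anaphor, so Principle A applies: it must be bound in its binding domain.
Binding domain of *herself₆*: the embedded TP, whose subject is [Maya₃'s colleague]₄.
*Greta₁* c-commands the anaphor but is outside its binding domain → cannot satisfy Principle A.
*Freya₂* c-commands the anaphor but is outside its binding domain → cannot satisfy Principle A.
*Maya₃* does not c-command the anaphor → cannot bind it.
*[Maya₃'s colleague]₄* c-commands the anaphor within its binding domain → licit binder.
*Sofia₅* does not c-command the anaphor → cannot bind it.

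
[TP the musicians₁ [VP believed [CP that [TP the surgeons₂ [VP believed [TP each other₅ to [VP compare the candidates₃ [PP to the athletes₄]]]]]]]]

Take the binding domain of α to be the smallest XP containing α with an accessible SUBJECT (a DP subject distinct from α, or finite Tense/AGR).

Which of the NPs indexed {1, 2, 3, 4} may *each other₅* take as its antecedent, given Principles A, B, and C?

{2}

*each other* is an anaphor, so Principle A applies: it must be bound in its binding domain.
Binding domain of *each other₅*: the embedded TP, whose subject is the surgeons₂.
*the musicians₁* c-commands the anaphor but is outside its binding domain → cannot satisfy Principle A.
*the surgeons₂* c-commands the anaphor within its binding domain → licit binder.
*the candidates₃* does not c-command the anaphor → cannot bind it.
*the athletes₄* does not c-command the anaphor → cannot bind it.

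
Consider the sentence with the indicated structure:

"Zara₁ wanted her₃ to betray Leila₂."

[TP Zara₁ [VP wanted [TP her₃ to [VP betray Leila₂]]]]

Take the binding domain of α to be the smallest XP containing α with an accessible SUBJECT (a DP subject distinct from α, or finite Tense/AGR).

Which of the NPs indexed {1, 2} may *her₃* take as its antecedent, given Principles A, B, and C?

*her* is a pronoun, so Principle B applies: it must be free in its binding domain.
Binding domain of *her₃*: the matrix TP, whose subject is Zara₁.
*Zara₁* c-commands the pronoun within its binding domain → coindexation would violate Principle B.
*Leila₂*: the pronoun c-commands this R-expression → coindexation would violate Principle C on *Leila₂*.

none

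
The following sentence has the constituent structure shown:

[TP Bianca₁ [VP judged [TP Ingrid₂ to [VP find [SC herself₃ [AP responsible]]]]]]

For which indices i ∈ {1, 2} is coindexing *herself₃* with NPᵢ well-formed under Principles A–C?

*herself* is an anaphor, so Principle A applies: it must be bound in its binding domain.
Binding domain of *herself₃*: the embedded TP, whose subject is Ingrid₂.
*Bianca₁* c-commands the anaphor but is outside its binding domain → cannot satisfy Principle A.
*Ingrid₂* c-commands the anaphor within its binding domain → licit binder.

{2}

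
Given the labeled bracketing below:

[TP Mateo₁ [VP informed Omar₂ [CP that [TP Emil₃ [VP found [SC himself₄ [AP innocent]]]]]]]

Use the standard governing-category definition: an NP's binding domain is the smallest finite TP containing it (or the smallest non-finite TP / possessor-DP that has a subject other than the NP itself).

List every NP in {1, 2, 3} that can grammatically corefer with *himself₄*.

{3}

*himself* is an anaphor, so Principle A applies: it must be bound in its binding domain.
Binding domain of *himself₄*: the embedded TP, whose subject is Emil₃.
*Mateo₁* c-commands the anaphor but is outside its binding domain → cannot satisfy Principle A.
*Omar₂* c-commands the anaphor but is outside its binding domain → cannot satisfy Principle A.
*Emil₃* c-commands the anaphor within its binding domain → licit binder.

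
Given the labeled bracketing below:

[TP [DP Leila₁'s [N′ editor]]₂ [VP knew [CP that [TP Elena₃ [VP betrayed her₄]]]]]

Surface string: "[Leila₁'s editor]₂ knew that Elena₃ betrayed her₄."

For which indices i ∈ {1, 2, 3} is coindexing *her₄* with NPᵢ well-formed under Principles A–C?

{1, 2}

*her* is a pronoun, so Principle B applies: it must be free in its binding domain.
Binding domain of *her₄*: the embedded TP, whose subject is Elena₃.
*Leila₁* and the pronoun do not c-command one another → neither Principle B nor Principle C is at stake; coindexation permitted.
*[Leila₁'s editor]₂* c-commands the pronoun but from outside its binding domain, and is not c-commanded by it → coindexation permitted.
*Elena₃* c-commands the pronoun within its binding domain → coindexation would violate Principle B.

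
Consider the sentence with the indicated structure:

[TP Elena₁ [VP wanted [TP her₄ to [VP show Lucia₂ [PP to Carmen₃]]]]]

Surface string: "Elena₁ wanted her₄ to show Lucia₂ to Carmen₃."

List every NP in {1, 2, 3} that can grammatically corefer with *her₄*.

none

*her* is a pronoun, so Principle B applies: it must be free in its binding domain.
Binding domain of *her₄*: the matrix TP, whose subject is Elena₁.
*Elena₁* c-commands the pronoun within its binding domain → coindexation would violate Principle B.
*Lucia₂*: the pronoun c-commands this R-expression → coindexation would violate Principle C on *Lucia₂*.
*Carmen₃*: the pronoun c-commands this R-expression → coindexation would violate Principle C on *Carmen₃*.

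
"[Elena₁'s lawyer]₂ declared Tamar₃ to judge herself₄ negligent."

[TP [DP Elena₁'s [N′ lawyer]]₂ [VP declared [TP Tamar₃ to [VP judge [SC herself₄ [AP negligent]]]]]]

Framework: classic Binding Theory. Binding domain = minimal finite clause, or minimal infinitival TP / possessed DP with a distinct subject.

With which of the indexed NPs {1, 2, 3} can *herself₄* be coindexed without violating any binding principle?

{3}

*herself* is an anaphor, so Principle A applies: it must be bound in its binding domain.
Binding domain of *herself₄*: the embedded TP, whose subject is Tamar₃.
*Elena₁* does not c-command the anaphor → cannot bind it.
*[Elena₁'s lawyer]₂* c-commands the anaphor but is outside its binding domain → cannot satisfy Principle A.
*Tamar₃* c-commands the anaphor within its binding domain → licit binder.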